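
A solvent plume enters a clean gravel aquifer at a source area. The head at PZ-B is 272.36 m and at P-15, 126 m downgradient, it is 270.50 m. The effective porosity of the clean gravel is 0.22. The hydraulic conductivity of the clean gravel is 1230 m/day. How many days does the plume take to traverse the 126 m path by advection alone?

1.53

Hydraulic gradient i = (272.36 − 270.50) / 126 = 1.86 / 126 = 0.01476.
Darcy flux q = K · i = 1230 × 0.01476 = 18.16 m/day.
Seepage velocity v = q / n_e = 18.16 / 0.22 = 82.53 m/day.
Travel time t = L / v = 126 / 82.53 = 1.527 days.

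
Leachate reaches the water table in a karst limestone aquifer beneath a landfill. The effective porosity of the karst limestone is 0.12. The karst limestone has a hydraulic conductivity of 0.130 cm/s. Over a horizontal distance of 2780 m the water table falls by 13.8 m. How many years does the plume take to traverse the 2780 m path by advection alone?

Convert K: 0.130 cm/s × 864 = 112.3 m/day.
Hydraulic gradient i = Δh / L = 13.8 / 2780 = 0.004964.
Darcy flux q = K · i = 112.3 × 0.004964 = 0.5576 m/day.
Seepage velocity v = q / n_e = 0.5576 / 0.12 = 4.646 m/day.
Travel time t = L / v = 2780 / 4.646 = 598.3 days = 1.638 years.

1.64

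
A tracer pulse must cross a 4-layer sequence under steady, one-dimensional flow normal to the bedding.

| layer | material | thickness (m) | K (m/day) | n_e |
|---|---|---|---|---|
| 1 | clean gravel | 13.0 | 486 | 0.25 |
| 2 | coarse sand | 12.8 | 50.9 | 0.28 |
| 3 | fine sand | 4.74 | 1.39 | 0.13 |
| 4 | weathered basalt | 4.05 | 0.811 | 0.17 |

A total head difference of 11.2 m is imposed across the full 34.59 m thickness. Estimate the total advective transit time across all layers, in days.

6.31

With flow normal to the layers, continuity requires the same specific discharge q through every layer.
Σ(b_i/K_i) = 13.0/486 + 12.8/50.9 + 4.74/1.39 + 4.05/0.811 = 8.682 d.
q = Δh / Σ(b_i/K_i) = 11.2 / 8.682 = 1.290 m/day.
In each layer the seepage velocity is v_i = q/n_i, so the layer transit time is t_i = b_i·n_i / q:
  layer 1 (clean gravel): t_1 = 13.0 × 0.25 / 1.290 = 2.519 d
  layer 2 (coarse sand): t_2 = 12.8 × 0.28 / 1.290 = 2.778 d
  layer 3 (fine sand): t_3 = 4.74 × 0.13 / 1.290 = 0.4777 d
  layer 4 (weathered basalt): t_4 = 4.05 × 0.17 / 1.290 = 0.5337 d
Total t = Σ t_i = 6.309 days.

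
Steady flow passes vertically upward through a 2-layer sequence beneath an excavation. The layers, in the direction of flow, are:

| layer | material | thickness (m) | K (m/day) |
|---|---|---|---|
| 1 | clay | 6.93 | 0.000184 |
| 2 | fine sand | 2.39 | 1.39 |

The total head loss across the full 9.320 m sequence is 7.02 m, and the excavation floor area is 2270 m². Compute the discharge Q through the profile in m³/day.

0.423

Flow is perpendicular to layering, so the layers act in series and the equivalent K is the thickness-weighted harmonic mean.
Total thickness L = 6.93 + 2.39 = 9.320 m.
Σ(b_i/K_i) = 6.93/0.000184 + 2.39/1.39 = 37665 d.
K_eq = L / Σ(b_i/K_i) = 9.320 / 37665 = 0.0002474 m/day.
Q = K_eq · A · (Δh/L) = 0.0002474 × 2270 × (7.02/9.320) = 0.4231 m³/day.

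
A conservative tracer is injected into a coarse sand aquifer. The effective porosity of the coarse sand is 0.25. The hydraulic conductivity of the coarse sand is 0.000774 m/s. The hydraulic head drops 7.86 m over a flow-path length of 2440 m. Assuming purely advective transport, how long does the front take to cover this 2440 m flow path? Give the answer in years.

7.75

Convert K: 0.000774 m/s × 86400 = 66.87 m/day.
Hydraulic gradient i = Δh / L = 7.86 / 2440 = 0.003221.
Darcy flux q = K · i = 66.87 × 0.003221 = 0.2154 m/day.
Seepage velocity v = q / n_e = 0.2154 / 0.25 = 0.8617 m/day.
Travel time t = L / v = 2440 / 0.8617 = 2832 days = 7.753 years.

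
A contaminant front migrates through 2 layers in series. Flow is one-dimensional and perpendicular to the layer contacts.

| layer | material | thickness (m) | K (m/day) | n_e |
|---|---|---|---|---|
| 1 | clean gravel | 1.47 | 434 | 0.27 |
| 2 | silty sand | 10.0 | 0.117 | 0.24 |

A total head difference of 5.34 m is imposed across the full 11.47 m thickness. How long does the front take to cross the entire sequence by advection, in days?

44.8

With flow normal to the layers, continuity requires the same specific discharge q through every layer.
Σ(b_i/K_i) = 1.47/434 + 10.0/0.117 = 85.47 d.
q = Δh / Σ(b_i/K_i) = 5.34 / 85.47 = 0.06248 m/day.
In each layer the seepage velocity is v_i = q/n_i, so the layer transit time is t_i = b_i·n_i / q:
  layer 1 (clean gravel): t_1 = 1.47 × 0.27 / 0.06248 = 6.353 d
  layer 2 (silty sand): t_2 = 10.0 × 0.24 / 0.06248 = 38.42 d
Total t = Σ t_i = 44.77 days.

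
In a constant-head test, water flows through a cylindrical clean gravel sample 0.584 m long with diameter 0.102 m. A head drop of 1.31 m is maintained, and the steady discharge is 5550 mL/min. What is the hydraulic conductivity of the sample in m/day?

436

Cross-sectional area A = π·(d/2)² = π × (0.102/2)² = 0.008171 m².
Convert discharge: 5550 mL/min = 9.250e-05 m³/s.
Darcy's law rearranged: K = Q·L / (A·Δh) = 9.250e-05 × 0.584 / (0.008171 × 1.31) = 0.005047 m/s = 436.0 m/day.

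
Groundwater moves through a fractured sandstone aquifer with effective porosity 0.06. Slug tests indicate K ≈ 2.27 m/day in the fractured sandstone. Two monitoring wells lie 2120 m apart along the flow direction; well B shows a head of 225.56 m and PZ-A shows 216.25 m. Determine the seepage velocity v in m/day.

0.166

Hydraulic gradient i = (225.56 − 216.25) / 2120 = 9.31 / 2120 = 0.004392.
Darcy flux q = K · i = 2.270 × 0.004392 = 0.009969 m/day.
Seepage velocity v = q / n_e = 0.009969 / 0.06 = 0.1661 m/day.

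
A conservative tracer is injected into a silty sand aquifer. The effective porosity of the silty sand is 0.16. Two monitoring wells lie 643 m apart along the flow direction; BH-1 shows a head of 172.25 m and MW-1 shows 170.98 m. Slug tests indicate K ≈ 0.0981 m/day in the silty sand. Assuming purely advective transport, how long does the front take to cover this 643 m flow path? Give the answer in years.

Hydraulic gradient i = (172.25 − 170.98) / 643 = 1.27 / 643 = 0.001975.
Darcy flux q = K · i = 0.09810 × 0.001975 = 0.0001938 m/day.
Seepage velocity v = q / n_e = 0.0001938 / 0.16 = 0.001211 m/day.
Travel time t = L / v = 643 / 0.001211 = 5.310e+05 days = 1454 years.

1450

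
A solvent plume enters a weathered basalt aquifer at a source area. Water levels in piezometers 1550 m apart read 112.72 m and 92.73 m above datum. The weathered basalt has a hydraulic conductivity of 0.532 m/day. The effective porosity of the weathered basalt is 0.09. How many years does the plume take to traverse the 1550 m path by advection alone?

Hydraulic gradient i = (112.72 − 92.73) / 1550 = 19.99 / 1550 = 0.01290.
Darcy flux q = K · i = 0.5320 × 0.01290 = 0.006861 m/day.
Seepage velocity v = q / n_e = 0.006861 / 0.09 = 0.07623 m/day.
Travel time t = L / v = 1550 / 0.07623 = 20332 days = 55.67 years.

55.7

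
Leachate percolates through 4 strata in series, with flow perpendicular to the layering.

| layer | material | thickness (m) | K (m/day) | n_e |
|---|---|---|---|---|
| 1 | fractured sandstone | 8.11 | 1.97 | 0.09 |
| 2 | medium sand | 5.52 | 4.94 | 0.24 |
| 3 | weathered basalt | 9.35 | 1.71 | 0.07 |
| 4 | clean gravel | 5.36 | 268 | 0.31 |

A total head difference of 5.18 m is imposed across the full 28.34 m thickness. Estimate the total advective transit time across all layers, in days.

With flow normal to the layers, continuity requires the same specific discharge q through every layer.
Σ(b_i/K_i) = 8.11/1.97 + 5.52/4.94 + 9.35/1.71 + 5.36/268 = 10.72 d.
q = Δh / Σ(b_i/K_i) = 5.18 / 10.72 = 0.4831 m/day.
In each layer the seepage velocity is v_i = q/n_i, so the layer transit time is t_i = b_i·n_i / q:
  layer 1 (fractured sandstone): t_1 = 8.11 × 0.09 / 0.4831 = 1.511 d
  layer 2 (medium sand): t_2 = 5.52 × 0.24 / 0.4831 = 2.742 d
  layer 3 (weathered basalt): t_3 = 9.35 × 0.07 / 0.4831 = 1.355 d
  layer 4 (clean gravel): t_4 = 5.36 × 0.31 / 0.4831 = 3.439 d
Total t = Σ t_i = 9.047 days.

9.05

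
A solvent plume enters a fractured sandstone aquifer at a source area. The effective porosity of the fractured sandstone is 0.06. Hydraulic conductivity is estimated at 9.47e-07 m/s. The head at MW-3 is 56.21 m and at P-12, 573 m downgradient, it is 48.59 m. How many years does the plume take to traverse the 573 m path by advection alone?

Convert K: 9.47e-07 m/s × 86400 = 0.08182 m/day.
Hydraulic gradient i = (56.21 − 48.59) / 573 = 7.62 / 573 = 0.01330.
Darcy flux q = K · i = 0.08182 × 0.01330 = 0.001088 m/day.
Seepage velocity v = q / n_e = 0.001088 / 0.06 = 0.01813 m/day.
Travel time t = L / v = 573 / 0.01813 = 31597 days = 86.51 years.

86.5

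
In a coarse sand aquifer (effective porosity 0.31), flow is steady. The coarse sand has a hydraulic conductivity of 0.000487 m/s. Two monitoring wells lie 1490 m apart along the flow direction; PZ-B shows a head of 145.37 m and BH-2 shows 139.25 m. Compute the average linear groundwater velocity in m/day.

0.558

Convert K: 0.000487 m/s × 86400 = 42.08 m/day.
Hydraulic gradient i = (145.37 − 139.25) / 1490 = 6.12 / 1490 = 0.004107.
Darcy flux q = K · i = 42.08 × 0.004107 = 0.1728 m/day.
Seepage velocity v = q / n_e = 0.1728 / 0.31 = 0.5575 m/day.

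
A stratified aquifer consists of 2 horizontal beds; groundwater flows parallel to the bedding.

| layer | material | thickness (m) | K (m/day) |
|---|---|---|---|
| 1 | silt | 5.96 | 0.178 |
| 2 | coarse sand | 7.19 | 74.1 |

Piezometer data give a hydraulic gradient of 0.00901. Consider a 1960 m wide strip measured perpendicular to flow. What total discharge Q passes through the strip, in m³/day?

Flow is parallel to layering, so each bed carries its own Darcy discharge and the transmissivities add.
Σ(K_i·b_i) = 0.178×5.96 + 74.1×7.19 = 533.8 m²/day.
Hydraulic gradient i = 0.00901.
Q = Σ(K_i·b_i) · W · i = 533.8 × 1960 × 0.009010 = 9427 m³/day.

9430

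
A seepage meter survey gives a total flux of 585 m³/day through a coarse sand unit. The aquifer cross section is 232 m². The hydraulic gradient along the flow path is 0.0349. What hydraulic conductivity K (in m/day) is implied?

72.3

Hydraulic gradient i = 0.0349.
From Q = K·A·i, K = Q / (A·i) = 585 / (232.0 × 0.03490) = 72.25 m/day.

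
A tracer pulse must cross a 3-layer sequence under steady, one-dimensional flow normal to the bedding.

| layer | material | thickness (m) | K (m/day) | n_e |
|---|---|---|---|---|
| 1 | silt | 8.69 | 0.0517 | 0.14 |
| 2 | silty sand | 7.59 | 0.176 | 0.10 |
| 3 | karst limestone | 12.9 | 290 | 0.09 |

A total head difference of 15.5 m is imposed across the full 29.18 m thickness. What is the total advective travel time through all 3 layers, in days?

With flow normal to the layers, continuity requires the same specific discharge q through every layer.
Σ(b_i/K_i) = 8.69/0.0517 + 7.59/0.176 + 12.9/290 = 211.3 d.
q = Δh / Σ(b_i/K_i) = 15.5 / 211.3 = 0.07337 m/day.
In each layer the seepage velocity is v_i = q/n_i, so the layer transit time is t_i = b_i·n_i / q:
  layer 1 (silt): t_1 = 8.69 × 0.14 / 0.07337 = 16.58 d
  layer 2 (silty sand): t_2 = 7.59 × 0.10 / 0.07337 = 10.34 d
  layer 3 (karst limestone): t_3 = 12.9 × 0.09 / 0.07337 = 15.82 d
Total t = Σ t_i = 42.75 days.

42.7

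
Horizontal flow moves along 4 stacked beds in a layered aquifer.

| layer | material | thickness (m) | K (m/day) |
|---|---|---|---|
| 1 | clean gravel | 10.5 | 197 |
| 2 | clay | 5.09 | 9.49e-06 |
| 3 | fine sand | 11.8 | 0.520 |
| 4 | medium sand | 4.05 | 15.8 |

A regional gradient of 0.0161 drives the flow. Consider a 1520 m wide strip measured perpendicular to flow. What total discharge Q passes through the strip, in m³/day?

Flow is parallel to layering, so each bed carries its own Darcy discharge and the transmissivities add.
Σ(K_i·b_i) = 197×10.5 + 9.49e-06×5.09 + 0.520×11.8 + 15.8×4.05 = 2139 m²/day.
Hydraulic gradient i = 0.0161.
Q = Σ(K_i·b_i) · W · i = 2139 × 1520 × 0.01610 = 52336 m³/day.

52300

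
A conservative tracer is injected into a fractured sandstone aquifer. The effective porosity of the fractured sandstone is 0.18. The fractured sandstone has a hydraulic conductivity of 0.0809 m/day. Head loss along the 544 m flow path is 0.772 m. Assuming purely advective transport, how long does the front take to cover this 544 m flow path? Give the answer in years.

Hydraulic gradient i = Δh / L = 0.772 / 544 = 0.001419.
Darcy flux q = K · i = 0.08090 × 0.001419 = 0.0001148 m/day.
Seepage velocity v = q / n_e = 0.0001148 / 0.18 = 0.0006378 m/day.
Travel time t = L / v = 544 / 0.0006378 = 8.529e+05 days = 2335 years.

2340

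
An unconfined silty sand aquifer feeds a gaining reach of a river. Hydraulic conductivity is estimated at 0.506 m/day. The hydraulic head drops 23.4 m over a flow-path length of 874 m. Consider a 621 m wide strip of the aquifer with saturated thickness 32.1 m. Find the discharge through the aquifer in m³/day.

Cross-sectional area A = 621 × 32.1 = 19934 m².
Hydraulic gradient i = Δh / L = 23.4 / 874 = 0.02677.
Darcy's law: Q = K · A · i = 0.5060 × 19934 × 0.02677 = 270.1 m³/day.

270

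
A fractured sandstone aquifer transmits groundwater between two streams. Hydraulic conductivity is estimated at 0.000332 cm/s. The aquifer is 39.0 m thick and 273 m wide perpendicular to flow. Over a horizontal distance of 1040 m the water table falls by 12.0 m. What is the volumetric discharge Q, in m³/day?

Convert K: 0.000332 cm/s × 864 = 0.2868 m/day.
Cross-sectional area A = 273 × 39.0 = 10647 m².
Hydraulic gradient i = Δh / L = 12.0 / 1040 = 0.01154.
Darcy's law: Q = K · A · i = 0.2868 × 10647 × 0.01154 = 35.24 m³/day.

35.2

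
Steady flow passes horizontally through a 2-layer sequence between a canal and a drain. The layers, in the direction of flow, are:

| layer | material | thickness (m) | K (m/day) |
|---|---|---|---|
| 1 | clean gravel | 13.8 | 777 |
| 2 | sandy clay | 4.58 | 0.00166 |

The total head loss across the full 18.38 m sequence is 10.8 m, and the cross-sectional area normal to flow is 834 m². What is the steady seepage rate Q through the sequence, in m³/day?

Flow is perpendicular to layering, so the layers act in series and the equivalent K is the thickness-weighted harmonic mean.
Total thickness L = 13.8 + 4.58 = 18.38 m.
Σ(b_i/K_i) = 13.8/777 + 4.58/0.00166 = 2759 d.
K_eq = L / Σ(b_i/K_i) = 18.38 / 2759 = 0.006662 m/day.
Q = K_eq · A · (Δh/L) = 0.006662 × 834 × (10.8/18.38) = 3.265 m³/day.

3.26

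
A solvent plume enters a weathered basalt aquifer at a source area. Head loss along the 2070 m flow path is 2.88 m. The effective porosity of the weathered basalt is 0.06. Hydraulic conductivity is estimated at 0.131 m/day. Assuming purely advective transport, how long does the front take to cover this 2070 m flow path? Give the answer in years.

Hydraulic gradient i = Δh / L = 2.88 / 2070 = 0.001391.
Darcy flux q = K · i = 0.1310 × 0.001391 = 0.0001823 m/day.
Seepage velocity v = q / n_e = 0.0001823 / 0.06 = 0.003038 m/day.
Travel time t = L / v = 2070 / 0.003038 = 6.814e+05 days = 1866 years.

1870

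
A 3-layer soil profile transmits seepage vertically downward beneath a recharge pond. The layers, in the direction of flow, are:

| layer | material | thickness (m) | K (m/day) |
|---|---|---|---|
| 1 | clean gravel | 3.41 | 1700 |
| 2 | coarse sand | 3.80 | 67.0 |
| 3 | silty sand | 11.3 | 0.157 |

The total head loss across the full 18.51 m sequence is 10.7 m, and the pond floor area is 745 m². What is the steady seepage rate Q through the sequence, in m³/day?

Flow is perpendicular to layering, so the layers act in series and the equivalent K is the thickness-weighted harmonic mean.
Total thickness L = 3.41 + 3.80 + 11.3 = 18.51 m.
Σ(b_i/K_i) = 3.41/1700 + 3.80/67.0 + 11.3/0.157 = 72.03 d.
K_eq = L / Σ(b_i/K_i) = 18.51 / 72.03 = 0.2570 m/day.
Q = K_eq · A · (Δh/L) = 0.2570 × 745 × (10.7/18.51) = 110.7 m³/day.

111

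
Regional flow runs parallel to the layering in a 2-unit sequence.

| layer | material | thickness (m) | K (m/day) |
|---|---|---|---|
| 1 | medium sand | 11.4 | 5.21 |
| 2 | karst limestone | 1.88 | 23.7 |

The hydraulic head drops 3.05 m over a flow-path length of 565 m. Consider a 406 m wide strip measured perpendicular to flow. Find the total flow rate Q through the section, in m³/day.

228

Flow is parallel to layering, so each bed carries its own Darcy discharge and the transmissivities add.
Σ(K_i·b_i) = 5.21×11.4 + 23.7×1.88 = 103.9 m²/day.
Hydraulic gradient i = Δh / L = 3.05 / 565 = 0.005398.
Q = Σ(K_i·b_i) · W · i = 103.9 × 406 × 0.005398 = 227.8 m³/day.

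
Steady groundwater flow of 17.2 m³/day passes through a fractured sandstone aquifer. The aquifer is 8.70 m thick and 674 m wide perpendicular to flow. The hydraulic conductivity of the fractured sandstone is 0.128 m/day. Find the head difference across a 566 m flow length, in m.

Cross-sectional area A = 674 × 8.70 = 5864 m².
From Q = K·A·i, i = Q / (K·A) = 17.2 / (0.1280 × 5864) = 0.02292.
Head loss Δh = i · L = 0.02292 × 566 = 12.97 m.

13.0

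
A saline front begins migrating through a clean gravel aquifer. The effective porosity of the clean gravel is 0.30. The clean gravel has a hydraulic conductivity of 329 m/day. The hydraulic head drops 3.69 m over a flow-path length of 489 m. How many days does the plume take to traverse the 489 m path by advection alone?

Hydraulic gradient i = Δh / L = 3.69 / 489 = 0.007546.
Darcy flux q = K · i = 329.0 × 0.007546 = 2.483 m/day.
Seepage velocity v = q / n_e = 2.483 / 0.30 = 8.275 m/day.
Travel time t = L / v = 489 / 8.275 = 59.09 days.

59.1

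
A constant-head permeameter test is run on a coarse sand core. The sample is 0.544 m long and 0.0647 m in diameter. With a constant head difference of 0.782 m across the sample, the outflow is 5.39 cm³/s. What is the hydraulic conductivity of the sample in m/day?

Cross-sectional area A = π·(d/2)² = π × (0.0647/2)² = 0.003288 m².
Convert discharge: 5.39 cm³/s = 5.390e-06 m³/s.
Darcy's law rearranged: K = Q·L / (A·Δh) = 5.390e-06 × 0.544 / (0.003288 × 0.782) = 0.001140 m/s = 98.54 m/day.

98.5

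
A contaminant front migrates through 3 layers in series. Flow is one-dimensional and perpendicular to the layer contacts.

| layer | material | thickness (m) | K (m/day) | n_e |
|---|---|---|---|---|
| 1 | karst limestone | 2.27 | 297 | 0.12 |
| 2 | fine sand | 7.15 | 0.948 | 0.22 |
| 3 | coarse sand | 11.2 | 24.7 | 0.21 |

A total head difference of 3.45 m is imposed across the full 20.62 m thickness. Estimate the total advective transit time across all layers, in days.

9.74

With flow normal to the layers, continuity requires the same specific discharge q through every layer.
Σ(b_i/K_i) = 2.27/297 + 7.15/0.948 + 11.2/24.7 = 8.003 d.
q = Δh / Σ(b_i/K_i) = 3.45 / 8.003 = 0.4311 m/day.
In each layer the seepage velocity is v_i = q/n_i, so the layer transit time is t_i = b_i·n_i / q:
  layer 1 (karst limestone): t_1 = 2.27 × 0.12 / 0.4311 = 0.6319 d
  layer 2 (fine sand): t_2 = 7.15 × 0.22 / 0.4311 = 3.649 d
  layer 3 (coarse sand): t_3 = 11.2 × 0.21 / 0.4311 = 5.456 d
Total t = Σ t_i = 9.737 days.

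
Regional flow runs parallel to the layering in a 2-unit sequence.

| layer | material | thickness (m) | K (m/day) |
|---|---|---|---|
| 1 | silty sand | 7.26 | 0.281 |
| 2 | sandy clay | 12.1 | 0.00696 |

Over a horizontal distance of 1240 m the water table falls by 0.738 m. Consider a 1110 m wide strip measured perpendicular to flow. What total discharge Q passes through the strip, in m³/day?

1.40

Flow is parallel to layering, so each bed carries its own Darcy discharge and the transmissivities add.
Σ(K_i·b_i) = 0.281×7.26 + 0.00696×12.1 = 2.124 m²/day.
Hydraulic gradient i = Δh / L = 0.738 / 1240 = 0.0005952.
Q = Σ(K_i·b_i) · W · i = 2.124 × 1110 × 0.0005952 = 1.403 m³/day.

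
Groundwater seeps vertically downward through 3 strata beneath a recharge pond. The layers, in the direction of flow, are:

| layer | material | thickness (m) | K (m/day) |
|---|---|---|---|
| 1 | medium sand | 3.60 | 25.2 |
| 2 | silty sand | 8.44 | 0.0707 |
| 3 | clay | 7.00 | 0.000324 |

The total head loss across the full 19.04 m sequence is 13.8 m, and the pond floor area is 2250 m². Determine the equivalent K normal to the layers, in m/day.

Flow is perpendicular to layering, so the layers act in series and the equivalent K is the thickness-weighted harmonic mean.
Total thickness L = 3.60 + 8.44 + 7.00 = 19.04 m.
Σ(b_i/K_i) = 3.60/25.2 + 8.44/0.0707 + 7.00/0.000324 = 21724 d.
K_eq = L / Σ(b_i/K_i) = 19.04 / 21724 = 0.0008764 m/day.

0.000876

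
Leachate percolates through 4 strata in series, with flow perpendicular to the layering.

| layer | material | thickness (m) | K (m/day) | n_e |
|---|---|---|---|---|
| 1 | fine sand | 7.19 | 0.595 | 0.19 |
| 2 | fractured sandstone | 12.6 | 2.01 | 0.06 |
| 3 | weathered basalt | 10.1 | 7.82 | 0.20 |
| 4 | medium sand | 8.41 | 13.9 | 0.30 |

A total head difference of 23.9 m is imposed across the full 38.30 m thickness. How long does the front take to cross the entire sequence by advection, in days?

5.65

With flow normal to the layers, continuity requires the same specific discharge q through every layer.
Σ(b_i/K_i) = 7.19/0.595 + 12.6/2.01 + 10.1/7.82 + 8.41/13.9 = 20.25 d.
q = Δh / Σ(b_i/K_i) = 23.9 / 20.25 = 1.180 m/day.
In each layer the seepage velocity is v_i = q/n_i, so the layer transit time is t_i = b_i·n_i / q:
  layer 1 (fine sand): t_1 = 7.19 × 0.19 / 1.180 = 1.157 d
  layer 2 (fractured sandstone): t_2 = 12.6 × 0.06 / 1.180 = 0.6405 d
  layer 3 (weathered basalt): t_3 = 10.1 × 0.20 / 1.180 = 1.711 d
  layer 4 (medium sand): t_4 = 8.41 × 0.30 / 1.180 = 2.138 d
Total t = Σ t_i = 5.647 days.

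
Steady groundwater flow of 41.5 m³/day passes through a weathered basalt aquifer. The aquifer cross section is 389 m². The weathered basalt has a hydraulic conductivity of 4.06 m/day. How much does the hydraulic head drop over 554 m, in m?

14.6

From Q = K·A·i, i = Q / (K·A) = 41.5 / (4.060 × 389.0) = 0.02628.
Head loss Δh = i · L = 0.02628 × 554 = 14.56 m.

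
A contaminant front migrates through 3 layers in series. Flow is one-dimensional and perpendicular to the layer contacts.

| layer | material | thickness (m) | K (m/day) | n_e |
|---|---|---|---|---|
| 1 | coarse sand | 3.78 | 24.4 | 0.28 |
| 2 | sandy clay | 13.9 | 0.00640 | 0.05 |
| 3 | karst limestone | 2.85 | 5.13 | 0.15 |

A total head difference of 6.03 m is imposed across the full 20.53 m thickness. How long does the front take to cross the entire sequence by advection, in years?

With flow normal to the layers, continuity requires the same specific discharge q through every layer.
Σ(b_i/K_i) = 3.78/24.4 + 13.9/0.00640 + 2.85/5.13 = 2173 d.
q = Δh / Σ(b_i/K_i) = 6.03 / 2173 = 0.002775 m/day.
In each layer the seepage velocity is v_i = q/n_i, so the layer transit time is t_i = b_i·n_i / q:
  layer 1 (coarse sand): t_1 = 3.78 × 0.28 / 0.002775 = 381.3 d
  layer 2 (sandy clay): t_2 = 13.9 × 0.05 / 0.002775 = 250.4 d
  layer 3 (karst limestone): t_3 = 2.85 × 0.15 / 0.002775 = 154.0 d
Total t = Σ t_i = 785.8 days = 2.151 years.

2.15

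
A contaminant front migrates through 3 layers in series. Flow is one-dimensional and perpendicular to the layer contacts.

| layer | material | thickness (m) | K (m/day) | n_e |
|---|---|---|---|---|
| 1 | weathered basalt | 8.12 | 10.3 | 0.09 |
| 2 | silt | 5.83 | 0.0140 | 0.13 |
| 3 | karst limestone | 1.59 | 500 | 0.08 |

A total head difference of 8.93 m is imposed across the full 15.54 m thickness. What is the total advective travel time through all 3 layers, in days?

With flow normal to the layers, continuity requires the same specific discharge q through every layer.
Σ(b_i/K_i) = 8.12/10.3 + 5.83/0.0140 + 1.59/500 = 417.2 d.
q = Δh / Σ(b_i/K_i) = 8.93 / 417.2 = 0.02140 m/day.
In each layer the seepage velocity is v_i = q/n_i, so the layer transit time is t_i = b_i·n_i / q:
  layer 1 (weathered basalt): t_1 = 8.12 × 0.09 / 0.02140 = 34.14 d
  layer 2 (silt): t_2 = 5.83 × 0.13 / 0.02140 = 35.41 d
  layer 3 (karst limestone): t_3 = 1.59 × 0.08 / 0.02140 = 5.943 d
Total t = Σ t_i = 75.50 days.

75.5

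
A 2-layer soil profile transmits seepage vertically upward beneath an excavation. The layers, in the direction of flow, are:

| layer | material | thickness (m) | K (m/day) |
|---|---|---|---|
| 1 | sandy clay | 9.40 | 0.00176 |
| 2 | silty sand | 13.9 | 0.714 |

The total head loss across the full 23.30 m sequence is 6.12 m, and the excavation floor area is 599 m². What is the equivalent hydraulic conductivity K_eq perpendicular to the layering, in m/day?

0.00435

Flow is perpendicular to layering, so the layers act in series and the equivalent K is the thickness-weighted harmonic mean.
Total thickness L = 9.40 + 13.9 = 23.30 m.
Σ(b_i/K_i) = 9.40/0.00176 + 13.9/0.714 = 5360 d.
K_eq = L / Σ(b_i/K_i) = 23.30 / 5360 = 0.004347 m/day.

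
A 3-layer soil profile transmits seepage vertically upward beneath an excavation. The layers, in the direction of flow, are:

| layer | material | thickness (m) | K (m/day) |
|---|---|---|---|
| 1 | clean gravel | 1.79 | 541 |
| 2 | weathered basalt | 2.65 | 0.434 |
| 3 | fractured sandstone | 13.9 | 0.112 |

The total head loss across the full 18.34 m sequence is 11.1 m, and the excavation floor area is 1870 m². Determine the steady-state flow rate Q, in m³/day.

159

Flow is perpendicular to layering, so the layers act in series and the equivalent K is the thickness-weighted harmonic mean.
Total thickness L = 1.79 + 2.65 + 13.9 = 18.34 m.
Σ(b_i/K_i) = 1.79/541 + 2.65/0.434 + 13.9/0.112 = 130.2 d.
K_eq = L / Σ(b_i/K_i) = 18.34 / 130.2 = 0.1408 m/day.
Q = K_eq · A · (Δh/L) = 0.1408 × 1870 × (11.1/18.34) = 159.4 m³/day.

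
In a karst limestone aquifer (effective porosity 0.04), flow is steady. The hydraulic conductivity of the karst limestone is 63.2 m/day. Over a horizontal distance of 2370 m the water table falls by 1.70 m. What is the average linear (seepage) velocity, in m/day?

1.13

Hydraulic gradient i = Δh / L = 1.70 / 2370 = 0.0007173.
Darcy flux q = K · i = 63.20 × 0.0007173 = 0.04533 m/day.
Seepage velocity v = q / n_e = 0.04533 / 0.04 = 1.133 m/day.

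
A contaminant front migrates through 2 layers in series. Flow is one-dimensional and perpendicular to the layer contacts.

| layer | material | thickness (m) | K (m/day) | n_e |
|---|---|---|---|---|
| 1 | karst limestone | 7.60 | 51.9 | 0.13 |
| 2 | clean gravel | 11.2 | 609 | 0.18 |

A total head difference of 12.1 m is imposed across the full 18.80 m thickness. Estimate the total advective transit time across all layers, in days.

With flow normal to the layers, continuity requires the same specific discharge q through every layer.
Σ(b_i/K_i) = 7.60/51.9 + 11.2/609 = 0.1648 d.
q = Δh / Σ(b_i/K_i) = 12.1 / 0.1648 = 73.41 m/day.
In each layer the seepage velocity is v_i = q/n_i, so the layer transit time is t_i = b_i·n_i / q:
  layer 1 (karst limestone): t_1 = 7.60 × 0.13 / 73.41 = 0.01346 d
  layer 2 (clean gravel): t_2 = 11.2 × 0.18 / 73.41 = 0.02746 d
Total t = Σ t_i = 0.04092 days.

0.0409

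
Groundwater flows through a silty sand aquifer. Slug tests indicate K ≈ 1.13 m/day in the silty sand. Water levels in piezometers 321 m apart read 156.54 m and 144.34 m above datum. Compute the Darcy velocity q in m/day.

Hydraulic gradient i = (156.54 − 144.34) / 321 = 12.2 / 321 = 0.03801.
Specific discharge q = K · i = 1.130 × 0.03801 = 0.04295 m/day.

0.0429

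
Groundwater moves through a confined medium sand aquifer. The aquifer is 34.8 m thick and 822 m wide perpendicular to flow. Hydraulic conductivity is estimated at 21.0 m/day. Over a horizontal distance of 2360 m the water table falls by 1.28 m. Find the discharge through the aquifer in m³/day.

Cross-sectional area A = 822 × 34.8 = 28606 m².
Hydraulic gradient i = Δh / L = 1.28 / 2360 = 0.0005424.
Darcy's law: Q = K · A · i = 21.00 × 28606 × 0.0005424 = 325.8 m³/day.

326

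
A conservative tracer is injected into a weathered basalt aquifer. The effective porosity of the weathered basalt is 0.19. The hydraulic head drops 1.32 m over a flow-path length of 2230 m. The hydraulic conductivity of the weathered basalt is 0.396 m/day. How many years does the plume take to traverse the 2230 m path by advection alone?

4950

Hydraulic gradient i = Δh / L = 1.32 / 2230 = 0.0005919.
Darcy flux q = K · i = 0.3960 × 0.0005919 = 0.0002344 m/day.
Seepage velocity v = q / n_e = 0.0002344 / 0.19 = 0.001234 m/day.
Travel time t = L / v = 2230 / 0.001234 = 1.808e+06 days = 4949 years.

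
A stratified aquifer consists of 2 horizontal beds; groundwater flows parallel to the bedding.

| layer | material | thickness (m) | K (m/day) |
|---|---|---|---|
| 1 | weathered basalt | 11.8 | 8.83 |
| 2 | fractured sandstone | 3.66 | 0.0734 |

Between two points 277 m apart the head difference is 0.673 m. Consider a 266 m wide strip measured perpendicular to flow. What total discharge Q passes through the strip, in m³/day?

67.5

Flow is parallel to layering, so each bed carries its own Darcy discharge and the transmissivities add.
Σ(K_i·b_i) = 8.83×11.8 + 0.0734×3.66 = 104.5 m²/day.
Hydraulic gradient i = Δh / L = 0.673 / 277 = 0.002430.
Q = Σ(K_i·b_i) · W · i = 104.5 × 266 × 0.002430 = 67.51 m³/day.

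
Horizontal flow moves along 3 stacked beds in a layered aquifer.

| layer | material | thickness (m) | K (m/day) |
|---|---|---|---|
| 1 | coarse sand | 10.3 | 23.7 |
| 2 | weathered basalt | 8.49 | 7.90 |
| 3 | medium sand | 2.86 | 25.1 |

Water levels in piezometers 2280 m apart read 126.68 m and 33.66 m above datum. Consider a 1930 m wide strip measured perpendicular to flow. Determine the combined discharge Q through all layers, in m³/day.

30200

Flow is parallel to layering, so each bed carries its own Darcy discharge and the transmissivities add.
Σ(K_i·b_i) = 23.7×10.3 + 7.90×8.49 + 25.1×2.86 = 383.0 m²/day.
Hydraulic gradient i = (126.68 − 33.66) / 2280 = 93.02 / 2280 = 0.04080.
Q = Σ(K_i·b_i) · W · i = 383.0 × 1930 × 0.04080 = 30155 m³/day.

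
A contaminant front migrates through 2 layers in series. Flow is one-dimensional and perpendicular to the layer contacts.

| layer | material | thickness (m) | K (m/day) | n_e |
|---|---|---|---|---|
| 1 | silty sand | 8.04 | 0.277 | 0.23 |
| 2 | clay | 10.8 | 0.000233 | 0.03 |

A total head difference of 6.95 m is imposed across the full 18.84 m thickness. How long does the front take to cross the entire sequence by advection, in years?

With flow normal to the layers, continuity requires the same specific discharge q through every layer.
Σ(b_i/K_i) = 8.04/0.277 + 10.8/0.000233 = 46381 d.
q = Δh / Σ(b_i/K_i) = 6.95 / 46381 = 0.0001498 m/day.
In each layer the seepage velocity is v_i = q/n_i, so the layer transit time is t_i = b_i·n_i / q:
  layer 1 (silty sand): t_1 = 8.04 × 0.23 / 0.0001498 = 12341 d
  layer 2 (clay): t_2 = 10.8 × 0.03 / 0.0001498 = 2162 d
Total t = Σ t_i = 14503 days = 39.71 years.

39.7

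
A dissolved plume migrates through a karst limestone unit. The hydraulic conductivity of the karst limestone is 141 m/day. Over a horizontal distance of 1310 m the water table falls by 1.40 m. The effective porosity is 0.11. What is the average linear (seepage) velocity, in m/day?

Hydraulic gradient i = Δh / L = 1.40 / 1310 = 0.001069.
Darcy flux q = K · i = 141.0 × 0.001069 = 0.1507 m/day.
Seepage velocity v = q / n_e = 0.1507 / 0.11 = 1.370 m/day.

1.37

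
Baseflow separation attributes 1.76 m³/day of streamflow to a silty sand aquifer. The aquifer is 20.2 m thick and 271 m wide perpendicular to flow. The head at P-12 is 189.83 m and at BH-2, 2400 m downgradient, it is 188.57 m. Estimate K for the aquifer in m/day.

0.612

Cross-sectional area A = 271 × 20.2 = 5474 m².
Hydraulic gradient i = (189.83 − 188.57) / 2400 = 1.26 / 2400 = 0.0005250.
From Q = K·A·i, K = Q / (A·i) = 1.76 / (5474 × 0.0005250) = 0.6124 m/day.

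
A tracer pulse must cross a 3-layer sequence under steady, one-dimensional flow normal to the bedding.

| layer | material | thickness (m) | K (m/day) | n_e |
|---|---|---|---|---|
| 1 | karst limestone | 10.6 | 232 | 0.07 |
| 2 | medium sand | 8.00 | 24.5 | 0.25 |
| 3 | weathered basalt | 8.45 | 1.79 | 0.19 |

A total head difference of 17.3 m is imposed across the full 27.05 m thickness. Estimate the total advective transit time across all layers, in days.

With flow normal to the layers, continuity requires the same specific discharge q through every layer.
Σ(b_i/K_i) = 10.6/232 + 8.00/24.5 + 8.45/1.79 = 5.093 d.
q = Δh / Σ(b_i/K_i) = 17.3 / 5.093 = 3.397 m/day.
In each layer the seepage velocity is v_i = q/n_i, so the layer transit time is t_i = b_i·n_i / q:
  layer 1 (karst limestone): t_1 = 10.6 × 0.07 / 3.397 = 0.2184 d
  layer 2 (medium sand): t_2 = 8.00 × 0.25 / 3.397 = 0.5888 d
  layer 3 (weathered basalt): t_3 = 8.45 × 0.19 / 3.397 = 0.4726 d
Total t = Σ t_i = 1.280 days.

1.28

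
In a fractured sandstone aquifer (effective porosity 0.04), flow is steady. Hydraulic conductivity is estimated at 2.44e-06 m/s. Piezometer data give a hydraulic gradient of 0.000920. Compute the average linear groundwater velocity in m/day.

0.00485

Convert K: 2.44e-06 m/s × 86400 = 0.2108 m/day.
Hydraulic gradient i = 0.000920.
Darcy flux q = K · i = 0.2108 × 0.0009200 = 0.0001940 m/day.
Seepage velocity v = q / n_e = 0.0001940 / 0.04 = 0.004849 m/day.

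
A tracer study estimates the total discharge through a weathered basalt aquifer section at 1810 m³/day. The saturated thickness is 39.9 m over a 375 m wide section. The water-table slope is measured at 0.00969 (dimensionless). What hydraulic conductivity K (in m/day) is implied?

Cross-sectional area A = 375 × 39.9 = 14962 m².
Hydraulic gradient i = 0.00969.
From Q = K·A·i, K = Q / (A·i) = 1810 / (14962 × 0.009690) = 12.48 m/day.

12.5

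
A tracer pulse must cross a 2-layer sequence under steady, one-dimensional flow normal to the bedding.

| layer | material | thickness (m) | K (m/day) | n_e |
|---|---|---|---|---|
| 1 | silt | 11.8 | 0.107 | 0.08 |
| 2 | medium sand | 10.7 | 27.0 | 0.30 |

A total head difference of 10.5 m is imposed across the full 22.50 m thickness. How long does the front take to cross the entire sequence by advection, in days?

With flow normal to the layers, continuity requires the same specific discharge q through every layer.
Σ(b_i/K_i) = 11.8/0.107 + 10.7/27.0 = 110.7 d.
q = Δh / Σ(b_i/K_i) = 10.5 / 110.7 = 0.09487 m/day.
In each layer the seepage velocity is v_i = q/n_i, so the layer transit time is t_i = b_i·n_i / q:
  layer 1 (silt): t_1 = 11.8 × 0.08 / 0.09487 = 9.950 d
  layer 2 (medium sand): t_2 = 10.7 × 0.30 / 0.09487 = 33.84 d
Total t = Σ t_i = 43.79 days.

43.8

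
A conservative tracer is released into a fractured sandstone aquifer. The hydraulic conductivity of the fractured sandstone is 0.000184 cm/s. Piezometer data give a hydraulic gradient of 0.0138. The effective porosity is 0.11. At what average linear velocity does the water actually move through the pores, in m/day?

0.0199

Convert K: 0.000184 cm/s × 864 = 0.1590 m/day.
Hydraulic gradient i = 0.0138.
Darcy flux q = K · i = 0.1590 × 0.01380 = 0.002194 m/day.
Seepage velocity v = q / n_e = 0.002194 / 0.11 = 0.01994 m/day.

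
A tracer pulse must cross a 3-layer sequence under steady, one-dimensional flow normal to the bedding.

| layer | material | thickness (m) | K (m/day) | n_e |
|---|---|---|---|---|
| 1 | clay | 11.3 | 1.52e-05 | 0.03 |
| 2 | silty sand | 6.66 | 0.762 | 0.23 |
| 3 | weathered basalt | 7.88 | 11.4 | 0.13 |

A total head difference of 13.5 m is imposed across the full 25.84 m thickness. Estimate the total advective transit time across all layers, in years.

437

With flow normal to the layers, continuity requires the same specific discharge q through every layer.
Σ(b_i/K_i) = 11.3/1.52e-05 + 6.66/0.762 + 7.88/11.4 = 7.434e+05 d.
q = Δh / Σ(b_i/K_i) = 13.5 / 7.434e+05 = 1.816e-05 m/day.
In each layer the seepage velocity is v_i = q/n_i, so the layer transit time is t_i = b_i·n_i / q:
  layer 1 (clay): t_1 = 11.3 × 0.03 / 1.816e-05 = 18668 d
  layer 2 (silty sand): t_2 = 6.66 × 0.23 / 1.816e-05 = 84355 d
  layer 3 (weathered basalt): t_3 = 7.88 × 0.13 / 1.816e-05 = 56413 d
Total t = Σ t_i = 1.594e+05 days = 436.5 years.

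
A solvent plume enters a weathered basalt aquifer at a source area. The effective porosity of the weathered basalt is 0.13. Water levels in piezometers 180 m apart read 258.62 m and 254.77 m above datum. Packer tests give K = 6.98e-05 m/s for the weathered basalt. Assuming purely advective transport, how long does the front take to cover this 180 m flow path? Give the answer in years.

0.497

Convert K: 6.98e-05 m/s × 86400 = 6.031 m/day.
Hydraulic gradient i = (258.62 − 254.77) / 180 = 3.85 / 180 = 0.02139.
Darcy flux q = K · i = 6.031 × 0.02139 = 0.1290 m/day.
Seepage velocity v = q / n_e = 0.1290 / 0.13 = 0.9922 m/day.
Travel time t = L / v = 180 / 0.9922 = 181.4 days = 0.4967 years.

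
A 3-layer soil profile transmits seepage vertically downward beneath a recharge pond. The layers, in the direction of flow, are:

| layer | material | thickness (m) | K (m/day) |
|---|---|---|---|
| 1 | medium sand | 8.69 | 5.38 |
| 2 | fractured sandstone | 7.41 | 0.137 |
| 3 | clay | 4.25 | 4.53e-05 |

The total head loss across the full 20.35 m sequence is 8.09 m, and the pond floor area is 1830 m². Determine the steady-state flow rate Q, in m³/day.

Flow is perpendicular to layering, so the layers act in series and the equivalent K is the thickness-weighted harmonic mean.
Total thickness L = 8.69 + 7.41 + 4.25 = 20.35 m.
Σ(b_i/K_i) = 8.69/5.38 + 7.41/0.137 + 4.25/4.53e-05 = 93875 d.
K_eq = L / Σ(b_i/K_i) = 20.35 / 93875 = 0.0002168 m/day.
Q = K_eq · A · (Δh/L) = 0.0002168 × 1830 × (8.09/20.35) = 0.1577 m³/day.

0.158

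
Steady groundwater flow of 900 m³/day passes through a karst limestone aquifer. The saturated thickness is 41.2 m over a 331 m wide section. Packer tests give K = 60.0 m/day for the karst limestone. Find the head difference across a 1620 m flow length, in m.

Cross-sectional area A = 331 × 41.2 = 13637 m².
From Q = K·A·i, i = Q / (K·A) = 900 / (60.00 × 13637) = 0.001100.
Head loss Δh = i · L = 0.001100 × 1620 = 1.782 m.

1.78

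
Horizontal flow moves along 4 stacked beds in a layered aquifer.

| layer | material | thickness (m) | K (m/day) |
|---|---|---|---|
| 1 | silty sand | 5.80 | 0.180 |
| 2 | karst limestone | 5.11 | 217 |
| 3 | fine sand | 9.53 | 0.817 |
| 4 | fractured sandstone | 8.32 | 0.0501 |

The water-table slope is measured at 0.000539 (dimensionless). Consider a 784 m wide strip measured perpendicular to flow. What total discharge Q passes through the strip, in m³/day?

Flow is parallel to layering, so each bed carries its own Darcy discharge and the transmissivities add.
Σ(K_i·b_i) = 0.180×5.80 + 217×5.11 + 0.817×9.53 + 0.0501×8.32 = 1118 m²/day.
Hydraulic gradient i = 0.000539.
Q = Σ(K_i·b_i) · W · i = 1118 × 784 × 0.0005390 = 472.5 m³/day.

472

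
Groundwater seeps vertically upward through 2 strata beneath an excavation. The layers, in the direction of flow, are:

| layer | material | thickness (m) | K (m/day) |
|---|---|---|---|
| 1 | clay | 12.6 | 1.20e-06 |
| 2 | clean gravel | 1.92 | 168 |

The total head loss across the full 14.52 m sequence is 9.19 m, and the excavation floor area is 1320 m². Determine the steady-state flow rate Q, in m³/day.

0.00116

Flow is perpendicular to layering, so the layers act in series and the equivalent K is the thickness-weighted harmonic mean.
Total thickness L = 12.6 + 1.92 = 14.52 m.
Σ(b_i/K_i) = 12.6/1.20e-06 + 1.92/168 = 1.050e+07 d.
K_eq = L / Σ(b_i/K_i) = 14.52 / 1.050e+07 = 1.383e-06 m/day.
Q = K_eq · A · (Δh/L) = 1.383e-06 × 1320 × (9.19/14.52) = 0.001155 m³/day.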